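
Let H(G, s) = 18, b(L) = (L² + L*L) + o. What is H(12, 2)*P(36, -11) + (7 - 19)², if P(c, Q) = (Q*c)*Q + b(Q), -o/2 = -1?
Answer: 82944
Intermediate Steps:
o = 2 (o = -2*(-1) = 2)
b(L) = 2 + 2*L² (b(L) = (L² + L*L) + 2 = (L² + L²) + 2 = 2*L² + 2 = 2 + 2*L²)
P(c, Q) = 2 + 2*Q² + c*Q² (P(c, Q) = (Q*c)*Q + (2 + 2*Q²) = c*Q² + (2 + 2*Q²) = 2 + 2*Q² + c*Q²)
H(12, 2)*P(36, -11) + (7 - 19)² = 18*(2 + 2*(-11)² + 36*(-11)²) + (7 - 19)² = 18*(2 + 2*121 + 36*121) + (-12)² = 18*(2 + 242 + 4356) + 144 = 18*4600 + 144 = 82800 + 144 = 82944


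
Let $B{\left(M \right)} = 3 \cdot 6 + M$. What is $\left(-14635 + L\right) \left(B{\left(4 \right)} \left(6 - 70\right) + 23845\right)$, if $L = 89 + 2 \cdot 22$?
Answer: $-325381374$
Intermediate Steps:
$B{\left(M \right)} = 18 + M$
$L = 133$ ($L = 89 + 44 = 133$)
$\left(-14635 + L\right) \left(B{\left(4 \right)} \left(6 - 70\right) + 23845\right) = \left(-14635 + 133\right) \left(\left(18 + 4\right) \left(6 - 70\right) + 23845\right) = - 14502 \left(22 \left(-64\right) + 23845\right) = - 14502 \left(-1408 + 23845\right) = \left(-14502\right) 22437 = -325381374$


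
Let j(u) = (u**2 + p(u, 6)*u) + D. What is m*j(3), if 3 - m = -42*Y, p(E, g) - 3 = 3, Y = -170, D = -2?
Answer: -178425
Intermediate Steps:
p(E, g) = 6 (p(E, g) = 3 + 3 = 6)
j(u) = -2 + u**2 + 6*u (j(u) = (u**2 + 6*u) - 2 = -2 + u**2 + 6*u)
m = -7137 (m = 3 - (-42)*(-170) = 3 - 1*7140 = 3 - 7140 = -7137)
m*j(3) = -7137*(-2 + 3**2 + 6*3) = -7137*(-2 + 9 + 18) = -7137*25 = -178425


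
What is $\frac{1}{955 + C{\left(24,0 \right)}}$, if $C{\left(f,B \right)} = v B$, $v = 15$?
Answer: $\frac{1}{955} \approx 0.0010471$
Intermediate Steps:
$C{\left(f,B \right)} = 15 B$
$\frac{1}{955 + C{\left(24,0 \right)}} = \frac{1}{955 + 15 \cdot 0} = \frac{1}{955 + 0} = \frac{1}{955}$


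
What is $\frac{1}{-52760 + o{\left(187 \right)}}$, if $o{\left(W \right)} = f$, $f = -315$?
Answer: $- \frac{1}{53075} \approx -1.8841 \cdot 10^{-5}$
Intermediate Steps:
$o{\left(W \right)} = -315$
$\frac{1}{-52760 + o{\left(187 \right)}} = \frac{1}{-52760 - 315} = \frac{1}{-53075} = - \frac{1}{53075}$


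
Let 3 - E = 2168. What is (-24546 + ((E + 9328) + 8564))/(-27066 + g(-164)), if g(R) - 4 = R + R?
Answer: 8819/27390 ≈ 0.32198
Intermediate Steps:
E = -2165 (E = 3 - 1*2168 = 3 - 2168 = -2165)
g(R) = 4 + 2*R (g(R) = 4 + (R + R) = 4 + 2*R)
(-24546 + ((E + 9328) + 8564))/(-27066 + g(-164)) = (-24546 + ((-2165 + 9328) + 8564))/(-27066 + (4 + 2*(-164))) = (-24546 + (7163 + 8564))/(-27066 + (4 - 328)) = (-24546 + 15727)/(-27066 - 324) = -8819/(-27390) = -8819*(-1/27390) = 8819/27390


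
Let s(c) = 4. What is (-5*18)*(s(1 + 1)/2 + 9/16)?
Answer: -1845/8 ≈ -230.63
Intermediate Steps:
(-5*18)*(s(1 + 1)/2 + 9/16) = (-5*18)*(4/2 + 9/16) = -90*(4*(½) + 9*(1/16)) = -90*(2 + 9/16) = -90*41/16 = -1845/8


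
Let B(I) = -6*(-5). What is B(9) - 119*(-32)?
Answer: 3838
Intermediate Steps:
B(I) = 30
B(9) - 119*(-32) = 30 - 119*(-32) = 30 + 3808 = 3838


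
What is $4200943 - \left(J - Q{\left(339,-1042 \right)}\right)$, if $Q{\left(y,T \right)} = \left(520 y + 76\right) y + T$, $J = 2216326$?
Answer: $61768259$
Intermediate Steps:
$Q{\left(y,T \right)} = T + y \left(76 + 520 y\right)$ ($Q{\left(y,T \right)} = \left(76 + 520 y\right) y + T = y \left(76 + 520 y\right) + T = T + y \left(76 + 520 y\right)$)
$4200943 - \left(J - Q{\left(339,-1042 \right)}\right) = 4200943 + \left(\left(-1042 + 76 \cdot 339 + 520 \cdot 339^{2}\right) - 2216326\right) = 4200943 + \left(\left(-1042 + 25764 + 520 \cdot 114921\right) - 2216326\right) = 4200943 + \left(\left(-1042 + 25764 + 59758920\right) - 2216326\right) = 4200943 + \left(59783642 - 2216326\right) = 4200943 + 57567316 = 61768259$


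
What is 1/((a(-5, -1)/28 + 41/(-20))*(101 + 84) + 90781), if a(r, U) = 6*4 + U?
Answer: 7/633876 ≈ 1.1043e-5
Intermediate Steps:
a(r, U) = 24 + U
1/((a(-5, -1)/28 + 41/(-20))*(101 + 84) + 90781) = 1/(((24 - 1)/28 + 41/(-20))*(101 + 84) + 90781) = 1/((23*(1/28) + 41*(-1/20))*185 + 90781) = 1/((23/28 - 41/20)*185 + 90781) = 1/(-43/35*185 + 90781) = 1/(-1591/7 + 90781) = 1/(633876/7) = 7/633876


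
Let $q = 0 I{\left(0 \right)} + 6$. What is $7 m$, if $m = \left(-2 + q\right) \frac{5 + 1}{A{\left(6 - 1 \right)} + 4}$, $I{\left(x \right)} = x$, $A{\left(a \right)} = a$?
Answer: $\frac{56}{3} \approx 18.667$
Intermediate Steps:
$q = 6$ ($q = 0 \cdot 0 + 6 = 0 + 6 = 6$)
$m = \frac{8}{3}$ ($m = \left(-2 + 6\right) \frac{5 + 1}{\left(6 - 1\right) + 4} = 4 \frac{6}{\left(6 - 1\right) + 4} = 4 \frac{6}{5 + 4} = 4 \cdot \frac{6}{9} = 4 \cdot 6 \cdot \frac{1}{9} = 4 \cdot \frac{2}{3} = \frac{8}{3} \approx 2.6667$)
$7 m = 7 \cdot \frac{8}{3} = \frac{56}{3}$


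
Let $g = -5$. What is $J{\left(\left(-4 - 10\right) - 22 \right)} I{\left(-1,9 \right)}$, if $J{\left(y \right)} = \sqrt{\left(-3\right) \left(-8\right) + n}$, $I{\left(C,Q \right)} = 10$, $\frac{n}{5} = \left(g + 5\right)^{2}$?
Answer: $20 \sqrt{6} \approx 48.99$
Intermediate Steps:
$n = 0$ ($n = 5 \left(-5 + 5\right)^{2} = 5 \cdot 0^{2} = 5 \cdot 0 = 0$)
$J{\left(y \right)} = 2 \sqrt{6}$ ($J{\left(y \right)} = \sqrt{\left(-3\right) \left(-8\right) + 0} = \sqrt{24 + 0} = \sqrt{24} = 2 \sqrt{6}$)
$J{\left(\left(-4 - 10\right) - 22 \right)} I{\left(-1,9 \right)} = 2 \sqrt{6} \cdot 10 = 20 \sqrt{6}$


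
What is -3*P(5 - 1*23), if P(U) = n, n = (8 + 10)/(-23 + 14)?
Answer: 6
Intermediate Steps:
n = -2 (n = 18/(-9) = 18*(-⅑) = -2)
P(U) = -2
-3*P(5 - 1*23) = -3*(-2) = 6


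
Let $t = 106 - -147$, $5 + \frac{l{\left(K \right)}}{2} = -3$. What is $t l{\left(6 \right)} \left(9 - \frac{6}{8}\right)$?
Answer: $-33396$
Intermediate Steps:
$l{\left(K \right)} = -16$ ($l{\left(K \right)} = -10 + 2 \left(-3\right) = -10 - 6 = -16$)
$t = 253$ ($t = 106 + 147 = 253$)
$t l{\left(6 \right)} \left(9 - \frac{6}{8}\right) = 253 \left(- 16 \left(9 - \frac{6}{8}\right)\right) = 253 \left(- 16 \left(9 - \frac{3}{4}\right)\right) = 253 \left(\left(-16\right) \frac{33}{4}\right) = 253 \left(-132\right) = -33396$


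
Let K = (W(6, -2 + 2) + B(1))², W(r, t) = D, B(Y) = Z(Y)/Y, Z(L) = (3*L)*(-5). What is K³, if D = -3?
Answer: 34012224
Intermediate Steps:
Z(L) = -15*L
B(Y) = -15 (B(Y) = (-15*Y)/Y = -15)
W(r, t) = -3
K = 324 (K = (-3 - 15)² = (-18)² = 324)
K³ = 324³ = 34012224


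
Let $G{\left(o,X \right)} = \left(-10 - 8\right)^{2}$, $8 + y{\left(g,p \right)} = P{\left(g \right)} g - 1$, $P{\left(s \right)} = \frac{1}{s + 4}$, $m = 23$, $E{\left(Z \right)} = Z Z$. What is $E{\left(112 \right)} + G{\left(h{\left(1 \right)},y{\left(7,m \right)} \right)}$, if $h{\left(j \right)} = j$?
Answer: $12868$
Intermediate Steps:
$E{\left(Z \right)} = Z^{2}$
$P{\left(s \right)} = \frac{1}{4 + s}$
$y{\left(g,p \right)} = -9 + \frac{g}{4 + g}$ ($y{\left(g,p \right)} = -8 + \left(\frac{g}{4 + g} - 1\right) = -8 + \left(-1 + \frac{g}{4 + g}\right) = -9 + \frac{g}{4 + g}$)
$G{\left(o,X \right)} = 324$ ($G{\left(o,X \right)} = \left(-18\right)^{2} = 324$)
$E{\left(112 \right)} + G{\left(h{\left(1 \right)},y{\left(7,m \right)} \right)} = 112^{2} + 324 = 12544 + 324 = 12868$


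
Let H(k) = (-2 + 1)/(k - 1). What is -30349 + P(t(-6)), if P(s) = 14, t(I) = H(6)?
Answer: -30335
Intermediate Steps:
H(k) = -1/(-1 + k)
t(I) = -⅕ (t(I) = -1/(-1 + 6) = -1/5 = -1*⅕ = -⅕)
-30349 + P(t(-6)) = -30349 + 14 = -30335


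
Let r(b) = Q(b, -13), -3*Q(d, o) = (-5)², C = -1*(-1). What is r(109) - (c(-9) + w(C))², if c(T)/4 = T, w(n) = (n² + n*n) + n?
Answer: -3292/3 ≈ -1097.3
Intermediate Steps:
C = 1
w(n) = n + 2*n² (w(n) = (n² + n²) + n = 2*n² + n = n + 2*n²)
c(T) = 4*T
Q(d, o) = -25/3 (Q(d, o) = -⅓*(-5)² = -⅓*25 = -25/3)
r(b) = -25/3
r(109) - (c(-9) + w(C))² = -25/3 - (4*(-9) + 1*(1 + 2*1))² = -25/3 - (-36 + 1*(1 + 2))² = -25/3 - (-36 + 1*3)² = -25/3 - (-36 + 3)² = -25/3 - 1*(-33)² = -25/3 - 1*1089 = -25/3 - 1089 = -3292/3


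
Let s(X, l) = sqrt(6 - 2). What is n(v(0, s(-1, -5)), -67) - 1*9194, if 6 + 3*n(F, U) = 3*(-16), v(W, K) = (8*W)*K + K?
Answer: -9212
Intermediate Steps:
s(X, l) = 2 (s(X, l) = sqrt(4) = 2)
v(W, K) = K + 8*K*W (v(W, K) = 8*K*W + K = K + 8*K*W)
n(F, U) = -18 (n(F, U) = -2 + (3*(-16))/3 = -2 + (1/3)*(-48) = -2 - 16 = -18)
n(v(0, s(-1, -5)), -67) - 1*9194 = -18 - 1*9194 = -18 - 9194 = -9212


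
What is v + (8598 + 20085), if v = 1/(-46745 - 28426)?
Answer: 2156129792/75171 ≈ 28683.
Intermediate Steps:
v = -1/75171 (v = 1/(-75171) = -1/75171 ≈ -1.3303e-5)
v + (8598 + 20085) = -1/75171 + (8598 + 20085) = -1/75171 + 28683 = 2156129792/75171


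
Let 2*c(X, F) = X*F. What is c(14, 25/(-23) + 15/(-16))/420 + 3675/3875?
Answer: 626057/684480 ≈ 0.91465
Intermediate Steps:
c(X, F) = F*X/2 (c(X, F) = (X*F)/2 = (F*X)/2 = F*X/2)
c(14, 25/(-23) + 15/(-16))/420 + 3675/3875 = ((½)*(25/(-23) + 15/(-16))*14)/420 + 3675/3875 = ((½)*(25*(-1/23) + 15*(-1/16))*14)*(1/420) + 3675*(1/3875) = ((½)*(-25/23 - 15/16)*14)*(1/420) + 147/155 = ((½)*(-745/368)*14)*(1/420) + 147/155 = -5215/368*1/420 + 147/155 = -149/4416 + 147/155 = 626057/684480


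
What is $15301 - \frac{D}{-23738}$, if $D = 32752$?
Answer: $\frac{181623945}{11869} \approx 15302.0$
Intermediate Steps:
$15301 - \frac{D}{-23738} = 15301 - \frac{32752}{-23738} = 15301 - 32752 \left(- \frac{1}{23738}\right) = 15301 - - \frac{16376}{11869} = 15301 + \frac{16376}{11869} = \frac{181623945}{11869}$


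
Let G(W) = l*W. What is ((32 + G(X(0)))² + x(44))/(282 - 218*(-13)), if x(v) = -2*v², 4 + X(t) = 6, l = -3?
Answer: -799/779 ≈ -1.0257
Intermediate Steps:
X(t) = 2 (X(t) = -4 + 6 = 2)
G(W) = -3*W
((32 + G(X(0)))² + x(44))/(282 - 218*(-13)) = ((32 - 3*2)² - 2*44²)/(282 - 218*(-13)) = ((32 - 6)² - 2*1936)/(282 + 2834) = (26² - 3872)/3116 = (676 - 3872)*(1/3116) = -3196*1/3116 = -799/779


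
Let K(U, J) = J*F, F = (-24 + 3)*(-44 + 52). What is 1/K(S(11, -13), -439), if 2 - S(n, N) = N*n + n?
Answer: 1/73752 ≈ 1.3559e-5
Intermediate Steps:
S(n, N) = 2 - n - N*n (S(n, N) = 2 - (N*n + n) = 2 - (n + N*n) = 2 + (-n - N*n) = 2 - n - N*n)
F = -168 (F = -21*8 = -168)
K(U, J) = -168*J (K(U, J) = J*(-168) = -168*J)
1/K(S(11, -13), -439) = 1/(-168*(-439)) = 1/73752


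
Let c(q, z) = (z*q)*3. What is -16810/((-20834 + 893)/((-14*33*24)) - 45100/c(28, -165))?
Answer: -26627040/8003 ≈ -3327.1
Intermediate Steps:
c(q, z) = 3*q*z (c(q, z) = (q*z)*3 = 3*q*z)
-16810/((-20834 + 893)/((-14*33*24)) - 45100/c(28, -165)) = -16810/((-20834 + 893)/((-14*33*24)) - 45100/(3*28*(-165))) = -16810/(-19941/((-462*24)) - 45100/(-13860)) = -16810/(-19941/(-11088) - 45100*(-1/13860)) = -16810/(-19941*(-1/11088) + 205/63) = -16810/(6647/3696 + 205/63) = -16810/8003/1584 = -16810*1584/8003 = -26627040/8003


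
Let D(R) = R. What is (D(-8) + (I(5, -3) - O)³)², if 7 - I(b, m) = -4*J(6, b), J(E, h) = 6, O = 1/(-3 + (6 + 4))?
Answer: 101504657802304/117649 ≈ 8.6278e+8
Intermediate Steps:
O = ⅐ (O = 1/(-3 + 10) = 1/7 = ⅐ ≈ 0.14286)
I(b, m) = 31 (I(b, m) = 7 - (-4)*6 = 7 - 1*(-24) = 7 + 24 = 31)
(D(-8) + (I(5, -3) - O)³)² = (-8 + (31 - 1*⅐)³)² = (-8 + (31 - ⅐)³)² = (-8 + (216/7)³)² = (-8 + 10077696/343)² = (10074952/343)² = 101504657802304/117649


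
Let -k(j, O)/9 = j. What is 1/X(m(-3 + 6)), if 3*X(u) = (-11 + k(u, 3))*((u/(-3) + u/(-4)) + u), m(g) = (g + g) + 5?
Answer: -18/3025 ≈ -0.0059504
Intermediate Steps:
k(j, O) = -9*j
m(g) = 5 + 2*g (m(g) = 2*g + 5 = 5 + 2*g)
X(u) = 5*u*(-11 - 9*u)/36 (X(u) = ((-11 - 9*u)*((u/(-3) + u/(-4)) + u))/3 = ((-11 - 9*u)*((u*(-1/3) + u*(-1/4)) + u))/3 = ((-11 - 9*u)*((-u/3 - u/4) + u))/3 = ((-11 - 9*u)*(-7*u/12 + u))/3 = ((-11 - 9*u)*(5*u/12))/3 = (5*u*(-11 - 9*u)/12)/3 = 5*u*(-11 - 9*u)/36)
1/X(m(-3 + 6)) = 1/(-5*(5 + 2*(-3 + 6))*(11 + 9*(5 + 2*(-3 + 6)))/36) = 1/(-5*(5 + 2*3)*(11 + 9*(5 + 2*3))/36) = 1/(-5*(5 + 6)*(11 + 9*(5 + 6))/36) = 1/(-5/36*11*(11 + 9*11)) = 1/(-5/36*11*(11 + 99)) = 1/(-5/36*11*110) = 1/(-3025/18) = -18/3025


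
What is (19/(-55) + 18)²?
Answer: 942841/3025 ≈ 311.68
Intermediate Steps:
(19/(-55) + 18)² = (19*(-1/55) + 18)² = (-19/55 + 18)² = (971/55)² = 942841/3025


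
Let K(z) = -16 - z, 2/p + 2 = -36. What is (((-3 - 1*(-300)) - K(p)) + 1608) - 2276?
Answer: -6746/19 ≈ -355.05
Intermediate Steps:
p = -1/19 (p = 2/(-2 - 36) = 2/(-38) = 2*(-1/38) = -1/19 ≈ -0.052632)
(((-3 - 1*(-300)) - K(p)) + 1608) - 2276 = (((-3 - 1*(-300)) - (-16 - 1*(-1/19))) + 1608) - 2276 = (((-3 + 300) - (-16 + 1/19)) + 1608) - 2276 = ((297 - 1*(-303/19)) + 1608) - 2276 = ((297 + 303/19) + 1608) - 2276 = (5946/19 + 1608) - 2276 = 36498/19 - 2276 = -6746/19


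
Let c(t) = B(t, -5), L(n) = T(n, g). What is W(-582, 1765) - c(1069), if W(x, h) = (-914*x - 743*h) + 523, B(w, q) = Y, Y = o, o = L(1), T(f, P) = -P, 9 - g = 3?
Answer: -778918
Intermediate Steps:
g = 6 (g = 9 - 1*3 = 9 - 3 = 6)
L(n) = -6 (L(n) = -1*6 = -6)
o = -6
Y = -6
B(w, q) = -6
c(t) = -6
W(x, h) = 523 - 914*x - 743*h
W(-582, 1765) - c(1069) = (523 - 914*(-582) - 743*1765) - 1*(-6) = (523 + 531948 - 1311395) + 6 = -778924 + 6 = -778918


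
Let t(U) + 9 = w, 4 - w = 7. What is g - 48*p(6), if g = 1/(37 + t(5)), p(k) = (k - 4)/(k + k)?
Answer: -199/25 ≈ -7.9600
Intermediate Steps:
w = -3 (w = 4 - 1*7 = 4 - 7 = -3)
p(k) = (-4 + k)/(2*k) (p(k) = (-4 + k)/((2*k)) = (-4 + k)*(1/(2*k)) = (-4 + k)/(2*k))
t(U) = -12 (t(U) = -9 - 3 = -12)
g = 1/25 (g = 1/(37 - 12) = 1/25 ≈ 0.040000)
g - 48*p(6) = 1/25 - 24*(-4 + 6)/6 = 1/25 - 24*2/6 = 1/25 - 48*⅙ = 1/25 - 8 = -199/25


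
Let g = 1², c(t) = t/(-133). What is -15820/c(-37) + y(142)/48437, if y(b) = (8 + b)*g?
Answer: -101914348670/1792169 ≈ -56867.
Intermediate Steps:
c(t) = -t/133 (c(t) = t*(-1/133) = -t/133)
g = 1
y(b) = 8 + b (y(b) = (8 + b)*1 = 8 + b)
-15820/c(-37) + y(142)/48437 = -15820/((-1/133*(-37))) + (8 + 142)/48437 = -15820/37/133 + 150*(1/48437) = -15820*133/37 + 150/48437 = -2104060/37 + 150/48437 = -101914348670/1792169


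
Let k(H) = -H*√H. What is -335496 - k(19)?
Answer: -335496 + 19*√19 ≈ -3.3541e+5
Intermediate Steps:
k(H) = -H^(3/2)
-335496 - k(19) = -335496 - (-1)*19^(3/2) = -335496 - (-1)*19*√19 = -335496 - (-19)*√19 = -335496 + 19*√19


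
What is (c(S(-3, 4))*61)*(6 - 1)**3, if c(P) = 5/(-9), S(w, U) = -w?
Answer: -38125/9 ≈ -4236.1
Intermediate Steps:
c(P) = -5/9 (c(P) = 5*(-1/9) = -5/9)
(c(S(-3, 4))*61)*(6 - 1)**3 = (-5/9*61)*(6 - 1)**3 = -305/9*5**3 = -305/9*125 = -38125/9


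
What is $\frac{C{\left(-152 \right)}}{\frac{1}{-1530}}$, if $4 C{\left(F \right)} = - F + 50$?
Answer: $-77265$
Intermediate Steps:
$C{\left(F \right)} = \frac{25}{2} - \frac{F}{4}$ ($C{\left(F \right)} = \frac{- F + 50}{4} = \frac{50 - F}{4} = \frac{25}{2} - \frac{F}{4}$)
$\frac{C{\left(-152 \right)}}{\frac{1}{-1530}} = \frac{\frac{25}{2} - -38}{\frac{1}{-1530}} = \frac{\frac{25}{2} + 38}{- \frac{1}{1530}} = \frac{101}{2} \left(-1530\right) = -77265$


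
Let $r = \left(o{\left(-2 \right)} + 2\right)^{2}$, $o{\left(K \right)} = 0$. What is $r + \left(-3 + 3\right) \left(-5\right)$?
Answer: $4$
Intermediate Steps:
$r = 4$ ($r = \left(0 + 2\right)^{2} = 2^{2} = 4$)
$r + \left(-3 + 3\right) \left(-5\right) = 4 + \left(-3 + 3\right) \left(-5\right) = 4 + 0 \left(-5\right) = 4 + 0 = 4$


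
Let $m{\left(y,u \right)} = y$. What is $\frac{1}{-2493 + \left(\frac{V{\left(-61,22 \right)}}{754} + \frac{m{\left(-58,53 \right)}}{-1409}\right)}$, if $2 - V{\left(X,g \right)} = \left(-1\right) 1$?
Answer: $- \frac{1062386}{2648480339} \approx -0.00040113$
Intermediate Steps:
$V{\left(X,g \right)} = 3$ ($V{\left(X,g \right)} = 2 - \left(-1\right) 1 = 2 - -1 = 2 + 1 = 3$)
$\frac{1}{-2493 + \left(\frac{V{\left(-61,22 \right)}}{754} + \frac{m{\left(-58,53 \right)}}{-1409}\right)} = \frac{1}{-2493 + \left(\frac{3}{754} - \frac{58}{-1409}\right)} = \frac{1}{-2493 + \left(3 \cdot \frac{1}{754} - - \frac{58}{1409}\right)} = \frac{1}{-2493 + \left(\frac{3}{754} + \frac{58}{1409}\right)} = \frac{1}{-2493 + \frac{47959}{1062386}} = \frac{1}{- \frac{2648480339}{1062386}} = - \frac{1062386}{2648480339}$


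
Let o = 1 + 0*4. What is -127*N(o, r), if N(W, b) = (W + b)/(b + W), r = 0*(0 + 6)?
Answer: -127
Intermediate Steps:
o = 1 (o = 1 + 0 = 1)
r = 0 (r = 0*6 = 0)
N(W, b) = 1 (N(W, b) = (W + b)/(W + b) = 1)
-127*N(o, r) = -127*1 = -127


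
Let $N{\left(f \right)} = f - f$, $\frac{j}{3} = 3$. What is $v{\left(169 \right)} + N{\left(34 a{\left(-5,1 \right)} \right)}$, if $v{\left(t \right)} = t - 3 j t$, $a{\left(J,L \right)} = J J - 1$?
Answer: $-4394$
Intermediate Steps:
$j = 9$ ($j = 3 \cdot 3 = 9$)
$a{\left(J,L \right)} = -1 + J^{2}$ ($a{\left(J,L \right)} = J^{2} - 1 = -1 + J^{2}$)
$v{\left(t \right)} = - 26 t$ ($v{\left(t \right)} = t - 3 \cdot 9 t = t - 27 t = - 26 t$)
$N{\left(f \right)} = 0$
$v{\left(169 \right)} + N{\left(34 a{\left(-5,1 \right)} \right)} = \left(-26\right) 169 + 0 = -4394 + 0 = -4394$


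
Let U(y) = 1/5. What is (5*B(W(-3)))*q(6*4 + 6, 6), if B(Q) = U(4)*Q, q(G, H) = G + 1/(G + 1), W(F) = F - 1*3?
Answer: -5586/31 ≈ -180.19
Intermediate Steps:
U(y) = ⅕
W(F) = -3 + F (W(F) = F - 3 = -3 + F)
q(G, H) = G + 1/(1 + G)
B(Q) = Q/5
(5*B(W(-3)))*q(6*4 + 6, 6) = (5*((-3 - 3)/5))*((1 + (6*4 + 6) + (6*4 + 6)²)/(1 + (6*4 + 6))) = (5*((⅕)*(-6)))*((1 + (24 + 6) + (24 + 6)²)/(1 + (24 + 6))) = (5*(-6/5))*((1 + 30 + 30²)/(1 + 30)) = -6*(1 + 30 + 900)/31 = -6*931/31 = -5586/31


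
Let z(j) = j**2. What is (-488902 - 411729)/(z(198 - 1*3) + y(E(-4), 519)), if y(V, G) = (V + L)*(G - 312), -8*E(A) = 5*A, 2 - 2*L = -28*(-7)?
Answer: -1801262/36927 ≈ -48.779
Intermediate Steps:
L = -97 (L = 1 - (-14)*(-7) = 1 - 1/2*196 = 1 - 98 = -97)
E(A) = -5*A/8
y(V, G) = (-312 + G)*(-97 + V) (y(V, G) = (V - 97)*(G - 312) = (-97 + V)*(-312 + G) = (-312 + G)*(-97 + V))
(-488902 - 411729)/(z(198 - 1*3) + y(E(-4), 519)) = (-488902 - 411729)/((198 - 1*3)**2 + (30264 - (-195)*(-4) - 97*519 + 519*(-5/8*(-4)))) = -900631/((198 - 3)**2 + (30264 - 312*5/2 - 50343 + 519*(5/2))) = -900631/(195**2 + (30264 - 780 - 50343 + 2595/2)) = -900631/(38025 - 39123/2) = -900631/36927/2 = -900631*2/36927 = -1801262/36927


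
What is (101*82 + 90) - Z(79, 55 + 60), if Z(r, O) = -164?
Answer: 8536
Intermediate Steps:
(101*82 + 90) - Z(79, 55 + 60) = (101*82 + 90) - 1*(-164) = (8282 + 90) + 164 = 8372 + 164 = 8536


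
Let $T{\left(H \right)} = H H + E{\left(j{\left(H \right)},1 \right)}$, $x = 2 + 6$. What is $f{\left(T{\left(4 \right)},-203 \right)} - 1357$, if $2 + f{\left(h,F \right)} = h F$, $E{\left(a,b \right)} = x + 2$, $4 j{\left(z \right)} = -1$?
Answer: $-6637$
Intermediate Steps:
$x = 8$
$j{\left(z \right)} = - \frac{1}{4}$ ($j{\left(z \right)} = \frac{1}{4} \left(-1\right) = - \frac{1}{4}$)
$E{\left(a,b \right)} = 10$ ($E{\left(a,b \right)} = 8 + 2 = 10$)
$T{\left(H \right)} = 10 + H^{2}$ ($T{\left(H \right)} = H H + 10 = H^{2} + 10 = 10 + H^{2}$)
$f{\left(h,F \right)} = -2 + F h$ ($f{\left(h,F \right)} = -2 + h F = -2 + F h$)
$f{\left(T{\left(4 \right)},-203 \right)} - 1357 = \left(-2 - 203 \left(10 + 4^{2}\right)\right) - 1357 = \left(-2 - 203 \left(10 + 16\right)\right) - 1357 = \left(-2 - 5278\right) - 1357 = -5280 - 1357 = -6637$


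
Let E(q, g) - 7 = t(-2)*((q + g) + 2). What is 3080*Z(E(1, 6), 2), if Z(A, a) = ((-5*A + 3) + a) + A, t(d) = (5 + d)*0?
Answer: -70840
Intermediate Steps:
t(d) = 0
E(q, g) = 7 (E(q, g) = 7 + 0*((q + g) + 2) = 7 + 0*((g + q) + 2) = 7 + 0*(2 + g + q) = 7 + 0 = 7)
Z(A, a) = 3 + a - 4*A (Z(A, a) = ((3 - 5*A) + a) + A = (3 + a - 5*A) + A = 3 + a - 4*A)
3080*Z(E(1, 6), 2) = 3080*(3 + 2 - 4*7) = 3080*(3 + 2 - 28) = 3080*(-23) = -70840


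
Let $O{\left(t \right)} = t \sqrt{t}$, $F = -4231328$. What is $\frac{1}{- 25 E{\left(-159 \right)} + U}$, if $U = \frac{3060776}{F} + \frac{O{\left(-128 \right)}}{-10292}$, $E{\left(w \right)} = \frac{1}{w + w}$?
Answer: $- \frac{30188025850319556102348}{20390551710454430969833} - \frac{4658514052582513594368 i \sqrt{2}}{20390551710454430969833} \approx -1.4805 - 0.3231 i$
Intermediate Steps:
$E{\left(w \right)} = \frac{1}{2 w}$
$O{\left(t \right)} = t^{\frac{3}{2}}$
$U = - \frac{382597}{528916} + \frac{256 i \sqrt{2}}{2573}$ ($U = \frac{3060776}{-4231328} + \frac{\left(-128\right)^{\frac{3}{2}}}{-10292} = 3060776 \left(- \frac{1}{4231328}\right) + - 1024 i \sqrt{2} \left(- \frac{1}{10292}\right) = - \frac{382597}{528916} + \frac{256 i \sqrt{2}}{2573} \approx -0.72336 + 0.14071 i$)
$\frac{1}{- 25 E{\left(-159 \right)} + U} = \frac{1}{- 25 \frac{1}{2 \left(-159\right)} - \left(\frac{382597}{528916} - \frac{256 i \sqrt{2}}{2573}\right)} = \frac{1}{- 25 \cdot \frac{1}{2} \left(- \frac{1}{159}\right) - \left(\frac{382597}{528916} - \frac{256 i \sqrt{2}}{2573}\right)} = \frac{1}{\left(-25\right) \left(- \frac{1}{318}\right) - \left(\frac{382597}{528916} - \frac{256 i \sqrt{2}}{2573}\right)} = \frac{1}{\frac{25}{318} - \left(\frac{382597}{528916} - \frac{256 i \sqrt{2}}{2573}\right)} = \frac{1}{- \frac{54221473}{84097644} + \frac{256 i \sqrt{2}}{2573}}$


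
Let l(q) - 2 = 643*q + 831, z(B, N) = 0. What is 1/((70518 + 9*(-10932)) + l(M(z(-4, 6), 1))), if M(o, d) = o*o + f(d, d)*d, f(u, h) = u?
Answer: -1/26394 ≈ -3.7887e-5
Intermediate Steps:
M(o, d) = d² + o² (M(o, d) = o*o + d*d = o² + d² = d² + o²)
l(q) = 833 + 643*q (l(q) = 2 + (643*q + 831) = 2 + (831 + 643*q) = 833 + 643*q)
1/((70518 + 9*(-10932)) + l(M(z(-4, 6), 1))) = 1/((70518 + 9*(-10932)) + (833 + 643*(1² + 0²))) = 1/((70518 - 98388) + (833 + 643*(1 + 0))) = 1/(-27870 + (833 + 643*1)) = 1/(-27870 + (833 + 643)) = 1/(-27870 + 1476) = 1/(-26394) = -1/26394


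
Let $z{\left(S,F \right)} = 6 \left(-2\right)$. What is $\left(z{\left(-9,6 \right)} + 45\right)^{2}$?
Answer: $1089$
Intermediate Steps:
$z{\left(S,F \right)} = -12$
$\left(z{\left(-9,6 \right)} + 45\right)^{2} = \left(-12 + 45\right)^{2} = 33^{2} = 1089$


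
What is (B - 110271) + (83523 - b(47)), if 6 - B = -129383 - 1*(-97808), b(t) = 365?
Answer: 4468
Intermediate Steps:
B = 31581 (B = 6 - (-129383 - 1*(-97808)) = 6 - (-129383 + 97808) = 6 - 1*(-31575) = 6 + 31575 = 31581)
(B - 110271) + (83523 - b(47)) = (31581 - 110271) + (83523 - 1*365) = -78690 + (83523 - 365) = -78690 + 83158 = 4468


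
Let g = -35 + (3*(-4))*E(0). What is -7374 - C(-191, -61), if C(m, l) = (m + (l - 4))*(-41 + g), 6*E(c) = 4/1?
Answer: -28878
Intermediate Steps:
E(c) = ⅔ (E(c) = (4/1)/6 = (4*1)/6 = (⅙)*4 = ⅔)
g = -43 (g = -35 + (3*(-4))*(⅔) = -35 - 12*⅔ = -35 - 8 = -43)
C(m, l) = 336 - 84*l - 84*m (C(m, l) = (m + (l - 4))*(-41 - 43) = (m + (-4 + l))*(-84) = (-4 + l + m)*(-84) = 336 - 84*l - 84*m)
-7374 - C(-191, -61) = -7374 - (336 - 84*(-61) - 84*(-191)) = -7374 - (336 + 5124 + 16044) = -7374 - 1*21504 = -7374 - 21504 = -28878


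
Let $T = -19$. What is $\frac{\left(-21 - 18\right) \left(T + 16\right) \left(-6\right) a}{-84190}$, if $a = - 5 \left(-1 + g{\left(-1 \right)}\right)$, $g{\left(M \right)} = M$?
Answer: $\frac{702}{8419} \approx 0.083383$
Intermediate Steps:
$a = 10$ ($a = - 5 \left(-1 - 1\right) = \left(-5\right) \left(-2\right) = 10$)
$\frac{\left(-21 - 18\right) \left(T + 16\right) \left(-6\right) a}{-84190} = \frac{\left(-21 - 18\right) \left(-19 + 16\right) \left(-6\right) 10}{-84190} = \left(-39\right) \left(-3\right) \left(-6\right) 10 \left(- \frac{1}{84190}\right) = 117 \left(-6\right) 10 \left(- \frac{1}{84190}\right) = \left(-702\right) 10 \left(- \frac{1}{84190}\right) = \left(-7020\right) \left(- \frac{1}{84190}\right) = \frac{702}{8419}$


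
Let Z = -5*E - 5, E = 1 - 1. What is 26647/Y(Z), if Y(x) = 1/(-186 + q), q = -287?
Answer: -12604031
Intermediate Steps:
E = 0
Z = -5 (Z = -5*0 - 5 = 0 - 5 = -5)
Y(x) = -1/473 (Y(x) = 1/(-186 - 287) = 1/(-473) = -1/473)
26647/Y(Z) = 26647/(-1/473) = 26647*(-473) = -12604031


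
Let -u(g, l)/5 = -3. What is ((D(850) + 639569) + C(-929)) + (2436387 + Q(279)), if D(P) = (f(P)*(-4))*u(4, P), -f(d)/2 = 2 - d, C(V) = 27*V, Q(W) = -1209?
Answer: 2947904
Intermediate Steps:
f(d) = -4 + 2*d (f(d) = -2*(2 - d) = -4 + 2*d)
u(g, l) = 15 (u(g, l) = -5*(-3) = 15)
D(P) = 240 - 120*P (D(P) = ((-4 + 2*P)*(-4))*15 = (16 - 8*P)*15 = 240 - 120*P)
((D(850) + 639569) + C(-929)) + (2436387 + Q(279)) = (((240 - 120*850) + 639569) + 27*(-929)) + (2436387 - 1209) = (((240 - 102000) + 639569) - 25083) + 2435178 = ((-101760 + 639569) - 25083) + 2435178 = (537809 - 25083) + 2435178 = 512726 + 2435178 = 2947904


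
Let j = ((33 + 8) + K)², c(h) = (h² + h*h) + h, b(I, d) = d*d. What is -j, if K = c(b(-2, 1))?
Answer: -1936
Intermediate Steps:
b(I, d) = d²
c(h) = h + 2*h² (c(h) = (h² + h²) + h = 2*h² + h = h + 2*h²)
K = 3 (K = 1²*(1 + 2*1²) = 1*(1 + 2*1) = 1*(1 + 2) = 1*3 = 3)
j = 1936 (j = ((33 + 8) + 3)² = (41 + 3)² = 44² = 1936)
-j = -1*1936 = -1936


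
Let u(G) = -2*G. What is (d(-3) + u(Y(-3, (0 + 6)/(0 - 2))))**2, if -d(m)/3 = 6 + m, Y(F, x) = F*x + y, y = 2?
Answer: 961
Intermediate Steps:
Y(F, x) = 2 + F*x (Y(F, x) = F*x + 2 = 2 + F*x)
d(m) = -18 - 3*m (d(m) = -3*(6 + m) = -18 - 3*m)
(d(-3) + u(Y(-3, (0 + 6)/(0 - 2))))**2 = ((-18 - 3*(-3)) - 2*(2 - 3*(0 + 6)/(0 - 2)))**2 = ((-18 + 9) - 2*(2 - 18/(-2)))**2 = (-9 - 2*(2 - 18*(-1)/2))**2 = (-9 - 2*(2 - 3*(-3)))**2 = (-9 - 2*(2 + 9))**2 = (-9 - 2*11)**2 = (-9 - 22)**2 = (-31)**2 = 961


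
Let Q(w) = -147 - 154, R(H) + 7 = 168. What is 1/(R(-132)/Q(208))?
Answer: -43/23 ≈ -1.8696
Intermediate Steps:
R(H) = 161 (R(H) = -7 + 168 = 161)
Q(w) = -301
1/(R(-132)/Q(208)) = 1/(161/(-301)) = 1/(161*(-1/301)) = 1/(-23/43) = -43/23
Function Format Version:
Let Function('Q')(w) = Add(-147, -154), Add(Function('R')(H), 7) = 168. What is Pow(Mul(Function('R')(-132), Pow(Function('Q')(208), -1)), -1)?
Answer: Rational(-43, 23) ≈ -1.8696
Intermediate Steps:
Function('R')(H) = 161 (Function('R')(H) = Add(-7, 168) = 161)
Function('Q')(w) = -301
Pow(Mul(Function('R')(-132), Pow(Function('Q')(208), -1)), -1) = Pow(Mul(161, Pow(-301, -1)), -1) = Pow(Mul(161, Rational(-1, 301)), -1) = Pow(Rational(-23, 43), -1) = Rational(-43, 23)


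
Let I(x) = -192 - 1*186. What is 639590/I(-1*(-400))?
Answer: -45685/27 ≈ -1692.0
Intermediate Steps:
I(x) = -378 (I(x) = -192 - 186 = -378)
639590/I(-1*(-400)) = 639590/(-378) = 639590*(-1/378) = -45685/27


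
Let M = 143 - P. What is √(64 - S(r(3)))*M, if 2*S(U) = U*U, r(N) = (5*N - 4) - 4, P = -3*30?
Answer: 233*√158/2 ≈ 1464.4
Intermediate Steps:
P = -90
r(N) = -8 + 5*N (r(N) = (-4 + 5*N) - 4 = -8 + 5*N)
S(U) = U²/2 (S(U) = (U*U)/2 = U²/2)
M = 233 (M = 143 - 1*(-90) = 143 + 90 = 233)
√(64 - S(r(3)))*M = √(64 - (-8 + 5*3)²/2)*233 = √(64 - (-8 + 15)²/2)*233 = √(64 - 7²/2)*233 = √(64 - 49/2)*233 = √(79/2)*233 = (√158/2)*233 = 233*√158/2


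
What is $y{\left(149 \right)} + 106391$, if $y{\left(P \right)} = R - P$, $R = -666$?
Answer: $105576$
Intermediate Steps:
$y{\left(P \right)} = -666 - P$
$y{\left(149 \right)} + 106391 = \left(-666 - 149\right) + 106391 = -815 + 106391 = 105576$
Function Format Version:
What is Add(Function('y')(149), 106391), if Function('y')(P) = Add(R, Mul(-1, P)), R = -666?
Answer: 105576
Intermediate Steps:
Function('y')(P) = Add(-666, Mul(-1, P))
Add(Function('y')(149), 106391) = Add(Add(-666, Mul(-1, 149)), 106391) = Add(Add(-666, -149), 106391) = Add(-815, 106391) = 105576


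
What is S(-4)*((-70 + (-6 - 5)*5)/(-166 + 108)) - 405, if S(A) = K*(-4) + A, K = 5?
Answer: -13245/29 ≈ -456.72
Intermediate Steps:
S(A) = -20 + A (S(A) = 5*(-4) + A = -20 + A)
S(-4)*((-70 + (-6 - 5)*5)/(-166 + 108)) - 405 = (-20 - 4)*((-70 + (-6 - 5)*5)/(-166 + 108)) - 405 = -24*(-70 - 11*5)/(-58) - 405 = -24*(-70 - 55)*(-1)/58 - 405 = -(-3000)*(-1)/58 - 405 = -24*125/58 - 405 = -1500/29 - 405 = -13245/29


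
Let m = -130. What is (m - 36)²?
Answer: 27556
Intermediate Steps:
(m - 36)² = (-130 - 36)² = (-166)² = 27556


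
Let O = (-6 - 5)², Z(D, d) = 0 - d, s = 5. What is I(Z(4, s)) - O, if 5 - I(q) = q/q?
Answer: -117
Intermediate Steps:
Z(D, d) = -d
O = 121 (O = (-11)² = 121)
I(q) = 4 (I(q) = 5 - q/q = 5 - 1*1 = 5 - 1 = 4)
I(Z(4, s)) - O = 4 - 1*121 = 4 - 121 = -117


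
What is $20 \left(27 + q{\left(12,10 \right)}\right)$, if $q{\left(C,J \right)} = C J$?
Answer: $2940$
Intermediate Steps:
$20 \left(27 + q{\left(12,10 \right)}\right) = 20 \left(27 + 12 \cdot 10\right) = 20 \left(27 + 120\right) = 20 \cdot 147 = 2940$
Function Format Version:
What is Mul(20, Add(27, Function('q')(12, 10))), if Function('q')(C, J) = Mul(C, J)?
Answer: 2940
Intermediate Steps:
Mul(20, Add(27, Function('q')(12, 10))) = Mul(20, Add(27, Mul(12, 10))) = Mul(20, Add(27, 120)) = Mul(20, 147) = 2940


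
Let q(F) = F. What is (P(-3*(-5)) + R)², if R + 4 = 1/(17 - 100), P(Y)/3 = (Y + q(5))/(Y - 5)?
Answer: 27225/6889 ≈ 3.9520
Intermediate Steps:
P(Y) = 3*(5 + Y)/(-5 + Y) (P(Y) = 3*((Y + 5)/(Y - 5)) = 3*((5 + Y)/(-5 + Y)) = 3*(5 + Y)/(-5 + Y))
R = -333/83 (R = -4 + 1/(17 - 100) = -4 + 1/(-83) = -4 - 1/83 = -333/83 ≈ -4.0120)
(P(-3*(-5)) + R)² = (3*(5 - 3*(-5))/(-5 - 3*(-5)) - 333/83)² = (3*(5 + 15)/(-5 + 15) - 333/83)² = (3*20/10 - 333/83)² = (3*(⅒)*20 - 333/83)² = (6 - 333/83)² = (165/83)² = 27225/6889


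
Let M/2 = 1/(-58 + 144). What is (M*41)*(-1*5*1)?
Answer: -205/43 ≈ -4.7674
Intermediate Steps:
M = 1/43 (M = 2/(-58 + 144) = 2/86 = 2*(1/86) = 1/43 ≈ 0.023256)
(M*41)*(-1*5*1) = ((1/43)*41)*(-1*5*1) = 41*(-5*1)/43 = (41/43)*(-5) = -205/43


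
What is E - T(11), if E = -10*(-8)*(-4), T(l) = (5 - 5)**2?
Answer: -320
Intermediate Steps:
T(l) = 0 (T(l) = 0**2 = 0)
E = -320 (E = 80*(-4) = -320)
E - T(11) = -320 - 1*0 = -320 + 0 = -320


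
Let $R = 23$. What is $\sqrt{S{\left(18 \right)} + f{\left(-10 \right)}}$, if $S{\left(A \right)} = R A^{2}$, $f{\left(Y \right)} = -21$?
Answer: $\sqrt{7431} \approx 86.203$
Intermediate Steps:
$S{\left(A \right)} = 23 A^{2}$
$\sqrt{S{\left(18 \right)} + f{\left(-10 \right)}} = \sqrt{23 \cdot 18^{2} - 21} = \sqrt{23 \cdot 324 - 21} = \sqrt{7452 - 21} = \sqrt{7431}$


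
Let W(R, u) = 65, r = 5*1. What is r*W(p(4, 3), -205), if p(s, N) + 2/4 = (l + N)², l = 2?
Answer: 325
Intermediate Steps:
p(s, N) = -½ + (2 + N)²
r = 5
r*W(p(4, 3), -205) = 5*65 = 325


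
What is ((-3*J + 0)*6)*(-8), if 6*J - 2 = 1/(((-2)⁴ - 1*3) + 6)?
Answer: 936/19 ≈ 49.263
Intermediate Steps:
J = 13/38 (J = ⅓ + 1/(6*(((-2)⁴ - 1*3) + 6)) = ⅓ + 1/(6*((16 - 3) + 6)) = ⅓ + 1/(6*(13 + 6)) = ⅓ + (⅙)/19 = ⅓ + (⅙)*(1/19) = ⅓ + 1/114 = 13/38 ≈ 0.34211)
((-3*J + 0)*6)*(-8) = ((-3*13/38 + 0)*6)*(-8) = ((-39/38 + 0)*6)*(-8) = -39/38*6*(-8) = -117/19*(-8) = 936/19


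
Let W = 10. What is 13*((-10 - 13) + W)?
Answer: -169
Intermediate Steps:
13*((-10 - 13) + W) = 13*((-10 - 13) + 10) = 13*(-23 + 10) = 13*(-13) = -169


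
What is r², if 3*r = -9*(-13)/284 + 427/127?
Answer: 18530560129/11708105616 ≈ 1.5827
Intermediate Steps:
r = 136127/108204 (r = (-9*(-13)/284 + 427/127)/3 = (117*(1/284) + 427*(1/127))/3 = (117/284 + 427/127)/3 = (⅓)*(136127/36068) = 136127/108204 ≈ 1.2581)
r² = (136127/108204)² = 18530560129/11708105616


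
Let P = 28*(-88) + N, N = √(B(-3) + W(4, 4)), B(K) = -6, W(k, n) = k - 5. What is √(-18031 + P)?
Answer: √(-20495 + I*√7) ≈ 0.0092 + 143.16*I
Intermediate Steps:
W(k, n) = -5 + k
N = I*√7 (N = √(-6 + (-5 + 4)) = √(-6 - 1) = √(-7) = I*√7 ≈ 2.6458*I)
P = -2464 + I*√7 (P = 28*(-88) + I*√7 = -2464 + I*√7 ≈ -2464.0 + 2.6458*I)
√(-18031 + P) = √(-18031 + (-2464 + I*√7)) = √(-20495 + I*√7)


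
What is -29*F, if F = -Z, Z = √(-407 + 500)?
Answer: 29*√93 ≈ 279.67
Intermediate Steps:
Z = √93 ≈ 9.6436
F = -√93 ≈ -9.6436
-29*F = -(-29)*√93 = 29*√93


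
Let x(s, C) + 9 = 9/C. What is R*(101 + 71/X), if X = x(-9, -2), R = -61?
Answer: -157685/27 ≈ -5840.2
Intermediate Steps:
x(s, C) = -9 + 9/C
X = -27/2 (X = -9 + 9/(-2) = -9 + 9*(-½) = -9 - 9/2 = -27/2 ≈ -13.500)
R*(101 + 71/X) = -61*(101 + 71/(-27/2)) = -61*(101 + 71*(-2/27)) = -61*(101 - 142/27) = -61*2585/27 = -157685/27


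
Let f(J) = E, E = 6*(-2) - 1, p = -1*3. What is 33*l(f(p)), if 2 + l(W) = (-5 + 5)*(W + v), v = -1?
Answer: -66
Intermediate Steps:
p = -3
E = -13 (E = -12 - 1 = -13)
f(J) = -13
l(W) = -2 (l(W) = -2 + (-5 + 5)*(W - 1) = -2 + 0*(-1 + W) = -2 + 0 = -2)
33*l(f(p)) = 33*(-2) = -66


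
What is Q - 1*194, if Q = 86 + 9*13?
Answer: 9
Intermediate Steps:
Q = 203 (Q = 86 + 117 = 203)
Q - 1*194 = 203 - 1*194 = 203 - 194 = 9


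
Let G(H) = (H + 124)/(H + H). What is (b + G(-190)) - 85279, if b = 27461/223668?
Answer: -95370585317/1118340 ≈ -85279.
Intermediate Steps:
b = 27461/223668 (b = 27461*(1/223668) = 27461/223668 ≈ 0.12278)
G(H) = (124 + H)/(2*H) (G(H) = (124 + H)/((2*H)) = (124 + H)*(1/(2*H)) = (124 + H)/(2*H))
(b + G(-190)) - 85279 = (27461/223668 + (1/2)*(124 - 190)/(-190)) - 85279 = (27461/223668 + (1/2)*(-1/190)*(-66)) - 85279 = (27461/223668 + 33/190) - 85279 = 331543/1118340 - 85279 = -95370585317/1118340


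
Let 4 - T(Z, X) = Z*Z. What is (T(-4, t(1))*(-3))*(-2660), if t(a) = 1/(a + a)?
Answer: -95760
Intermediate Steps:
t(a) = 1/(2*a)
T(Z, X) = 4 - Z² (T(Z, X) = 4 - Z*Z = 4 - Z²)
(T(-4, t(1))*(-3))*(-2660) = ((4 - 1*(-4)²)*(-3))*(-2660) = ((4 - 1*16)*(-3))*(-2660) = ((4 - 16)*(-3))*(-2660) = -12*(-3)*(-2660) = 36*(-2660) = -95760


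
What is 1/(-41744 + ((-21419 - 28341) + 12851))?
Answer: -1/78653 ≈ -1.2714e-5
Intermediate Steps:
1/(-41744 + ((-21419 - 28341) + 12851)) = 1/(-41744 + (-49760 + 12851)) = 1/(-41744 - 36909) = 1/(-78653) = -1/78653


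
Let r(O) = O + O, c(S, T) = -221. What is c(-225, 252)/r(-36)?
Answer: 221/72 ≈ 3.0694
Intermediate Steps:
r(O) = 2*O
c(-225, 252)/r(-36) = -221/(2*(-36)) = -221/(-72) = -221*(-1/72) = 221/72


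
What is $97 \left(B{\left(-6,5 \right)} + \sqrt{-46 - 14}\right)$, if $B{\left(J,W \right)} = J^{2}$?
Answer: $3492 + 194 i \sqrt{15} \approx 3492.0 + 751.36 i$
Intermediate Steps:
$97 \left(B{\left(-6,5 \right)} + \sqrt{-46 - 14}\right) = 97 \left(\left(-6\right)^{2} + \sqrt{-46 - 14}\right) = 97 \left(36 + \sqrt{-60}\right) = 97 \left(36 + 2 i \sqrt{15}\right) = 3492 + 194 i \sqrt{15}$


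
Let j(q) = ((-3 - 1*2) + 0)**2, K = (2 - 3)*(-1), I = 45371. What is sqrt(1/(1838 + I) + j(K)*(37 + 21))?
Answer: sqrt(3231600084659)/47209 ≈ 38.079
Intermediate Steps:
K = 1 (K = -1*(-1) = 1)
j(q) = 25 (j(q) = ((-3 - 2) + 0)**2 = (-5 + 0)**2 = (-5)**2 = 25)
sqrt(1/(1838 + I) + j(K)*(37 + 21)) = sqrt(1/(1838 + 45371) + 25*(37 + 21)) = sqrt(1/47209 + 25*58) = sqrt(1/47209 + 1450) = sqrt(68453051/47209) = sqrt(3231600084659)/47209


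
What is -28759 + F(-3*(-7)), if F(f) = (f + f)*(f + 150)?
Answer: -21577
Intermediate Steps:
F(f) = 2*f*(150 + f) (F(f) = (2*f)*(150 + f) = 2*f*(150 + f))
-28759 + F(-3*(-7)) = -28759 + 2*(-3*(-7))*(150 - 3*(-7)) = -28759 + 2*21*(150 + 21) = -28759 + 2*21*171 = -28759 + 7182 = -21577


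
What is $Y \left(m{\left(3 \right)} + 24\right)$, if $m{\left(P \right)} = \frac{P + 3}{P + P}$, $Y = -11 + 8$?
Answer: $-75$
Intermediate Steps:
$Y = -3$
$m{\left(P \right)} = \frac{3 + P}{2 P}$
$Y \left(m{\left(3 \right)} + 24\right) = - 3 \left(\frac{3 + 3}{2 \cdot 3} + 24\right) = - 3 \left(\frac{1}{2} \cdot \frac{1}{3} \cdot 6 + 24\right) = - 3 \left(1 + 24\right) = \left(-3\right) 25 = -75$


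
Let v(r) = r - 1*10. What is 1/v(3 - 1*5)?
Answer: -1/12 ≈ -0.083333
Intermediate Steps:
v(r) = -10 + r (v(r) = r - 10 = -10 + r)
1/v(3 - 1*5) = 1/(-10 + (3 - 1*5)) = 1/(-10 + (3 - 5)) = 1/(-10 - 2) = 1/(-12) = -1/12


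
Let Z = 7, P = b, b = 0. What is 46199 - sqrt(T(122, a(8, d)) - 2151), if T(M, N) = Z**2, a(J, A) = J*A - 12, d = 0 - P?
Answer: 46199 - I*sqrt(2102) ≈ 46199.0 - 45.848*I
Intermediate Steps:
P = 0
d = 0 (d = 0 - 1*0 = 0 + 0 = 0)
a(J, A) = -12 + A*J (a(J, A) = A*J - 12 = -12 + A*J)
T(M, N) = 49 (T(M, N) = 7**2 = 49)
46199 - sqrt(T(122, a(8, d)) - 2151) = 46199 - sqrt(49 - 2151) = 46199 - sqrt(-2102) = 46199 - I*sqrt(2102)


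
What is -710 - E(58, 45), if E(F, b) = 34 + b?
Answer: -789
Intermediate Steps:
-710 - E(58, 45) = -710 - (34 + 45) = -710 - 1*79 = -710 - 79 = -789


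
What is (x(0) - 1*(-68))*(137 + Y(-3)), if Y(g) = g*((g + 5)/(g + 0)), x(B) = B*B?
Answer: 9452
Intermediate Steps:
x(B) = B²
Y(g) = 5 + g (Y(g) = g*((5 + g)/g) = 5 + g)
(x(0) - 1*(-68))*(137 + Y(-3)) = (0² - 1*(-68))*(137 + (5 - 3)) = (0 + 68)*(137 + 2) = 68*139 = 9452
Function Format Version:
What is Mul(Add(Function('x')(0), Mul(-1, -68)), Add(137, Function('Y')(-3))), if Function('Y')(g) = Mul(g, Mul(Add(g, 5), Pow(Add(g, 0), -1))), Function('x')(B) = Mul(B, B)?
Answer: 9452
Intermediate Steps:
Function('x')(B) = Pow(B, 2)
Function('Y')(g) = Add(5, g) (Function('Y')(g) = Mul(g, Mul(Add(5, g), Pow(g, -1))) = Mul(g, Mul(Pow(g, -1), Add(5, g))) = Add(5, g))
Mul(Add(Function('x')(0), Mul(-1, -68)), Add(137, Function('Y')(-3))) = Mul(Add(Pow(0, 2), Mul(-1, -68)), Add(137, Add(5, -3))) = Mul(Add(0, 68), Add(137, 2)) = Mul(68, 139) = 9452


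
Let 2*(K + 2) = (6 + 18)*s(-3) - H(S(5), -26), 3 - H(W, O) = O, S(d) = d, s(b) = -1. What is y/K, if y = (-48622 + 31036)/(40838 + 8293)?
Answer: 3908/311163 ≈ 0.012559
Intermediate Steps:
y = -1954/5459 (y = -17586/49131 = -17586*1/49131 = -1954/5459 ≈ -0.35794)
H(W, O) = 3 - O
K = -57/2 (K = -2 + ((6 + 18)*(-1) - (3 - 1*(-26)))/2 = -2 + (24*(-1) - (3 + 26))/2 = -2 + (-24 - 1*29)/2 = -2 + (-24 - 29)/2 = -2 + (1/2)*(-53) = -2 - 53/2 = -57/2 ≈ -28.500)
y/K = -1954/(5459*(-57/2)) = -1954/5459*(-2/57) = 3908/311163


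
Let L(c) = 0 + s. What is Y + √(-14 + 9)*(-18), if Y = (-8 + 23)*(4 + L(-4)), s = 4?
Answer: 120 - 18*I*√5 ≈ 120.0 - 40.249*I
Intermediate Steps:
L(c) = 4 (L(c) = 0 + 4 = 4)
Y = 120 (Y = (-8 + 23)*(4 + 4) = 15*8 = 120)
Y + √(-14 + 9)*(-18) = 120 + √(-14 + 9)*(-18) = 120 + √(-5)*(-18) = 120 + (I*√5)*(-18) = 120 - 18*I*√5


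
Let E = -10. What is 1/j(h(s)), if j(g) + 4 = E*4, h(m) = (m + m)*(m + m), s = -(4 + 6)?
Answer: -1/44 ≈ -0.022727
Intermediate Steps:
s = -10 (s = -1*10 = -10)
h(m) = 4*m² (h(m) = (2*m)*(2*m) = 4*m²)
j(g) = -44 (j(g) = -4 - 10*4 = -4 - 40 = -44)
1/j(h(s)) = 1/(-44) = -1/44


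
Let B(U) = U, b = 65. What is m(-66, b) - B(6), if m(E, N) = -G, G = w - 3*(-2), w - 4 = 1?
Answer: -17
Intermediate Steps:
w = 5 (w = 4 + 1 = 5)
G = 11 (G = 5 - 3*(-2) = 5 + 6 = 11)
m(E, N) = -11 (m(E, N) = -1*11 = -11)
m(-66, b) - B(6) = -11 - 1*6 = -11 - 6 = -17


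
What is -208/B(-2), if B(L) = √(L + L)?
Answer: 104*I ≈ 104.0*I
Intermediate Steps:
B(L) = √2*√L (B(L) = √(2*L) = √2*√L)
-208/B(-2) = -208*(-I/2) = -(-104)*I = 104*I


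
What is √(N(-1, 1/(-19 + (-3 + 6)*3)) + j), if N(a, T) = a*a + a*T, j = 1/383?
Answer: √16174090/3830 ≈ 1.0501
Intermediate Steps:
j = 1/383 ≈ 0.0026110
N(a, T) = a² + T*a
√(N(-1, 1/(-19 + (-3 + 6)*3)) + j) = √(-(1/(-19 + (-3 + 6)*3) - 1) + 1/383) = √(-(1/(-19 + 3*3) - 1) + 1/383) = √(-(1/(-19 + 9) - 1) + 1/383) = √(-(1/(-10) - 1) + 1/383) = √(-(-⅒ - 1) + 1/383) = √(-1*(-11/10) + 1/383) = √(11/10 + 1/383) = √(4223/3830) = √16174090/3830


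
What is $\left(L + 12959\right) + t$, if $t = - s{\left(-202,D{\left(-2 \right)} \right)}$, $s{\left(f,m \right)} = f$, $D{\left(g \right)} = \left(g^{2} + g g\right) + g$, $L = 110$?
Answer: $13271$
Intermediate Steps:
$D{\left(g \right)} = g + 2 g^{2}$ ($D{\left(g \right)} = \left(g^{2} + g^{2}\right) + g = 2 g^{2} + g = g + 2 g^{2}$)
$t = 202$ ($t = \left(-1\right) \left(-202\right) = 202$)
$\left(L + 12959\right) + t = \left(110 + 12959\right) + 202 = 13069 + 202 = 13271$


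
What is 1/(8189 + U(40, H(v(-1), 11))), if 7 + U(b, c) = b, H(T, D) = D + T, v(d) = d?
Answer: 1/8222 ≈ 0.00012162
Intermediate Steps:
U(b, c) = -7 + b
1/(8189 + U(40, H(v(-1), 11))) = 1/(8189 + (-7 + 40)) = 1/(8189 + 33) = 1/8222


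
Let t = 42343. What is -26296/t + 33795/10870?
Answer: 229028833/92053682 ≈ 2.4880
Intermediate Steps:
-26296/t + 33795/10870 = -26296/42343 + 33795/10870 = -26296*1/42343 + 33795*(1/10870) = -26296/42343 + 6759/2174 = 229028833/92053682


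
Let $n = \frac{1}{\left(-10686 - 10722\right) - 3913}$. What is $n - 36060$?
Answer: $- \frac{913075261}{25321} \approx -36060.0$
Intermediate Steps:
$n = - \frac{1}{25321}$ ($n = \frac{1}{-21408 - 3913} = \frac{1}{-25321} = - \frac{1}{25321} \approx -3.9493 \cdot 10^{-5}$)
$n - 36060 = - \frac{1}{25321} - 36060 = - \frac{913075261}{25321}$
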